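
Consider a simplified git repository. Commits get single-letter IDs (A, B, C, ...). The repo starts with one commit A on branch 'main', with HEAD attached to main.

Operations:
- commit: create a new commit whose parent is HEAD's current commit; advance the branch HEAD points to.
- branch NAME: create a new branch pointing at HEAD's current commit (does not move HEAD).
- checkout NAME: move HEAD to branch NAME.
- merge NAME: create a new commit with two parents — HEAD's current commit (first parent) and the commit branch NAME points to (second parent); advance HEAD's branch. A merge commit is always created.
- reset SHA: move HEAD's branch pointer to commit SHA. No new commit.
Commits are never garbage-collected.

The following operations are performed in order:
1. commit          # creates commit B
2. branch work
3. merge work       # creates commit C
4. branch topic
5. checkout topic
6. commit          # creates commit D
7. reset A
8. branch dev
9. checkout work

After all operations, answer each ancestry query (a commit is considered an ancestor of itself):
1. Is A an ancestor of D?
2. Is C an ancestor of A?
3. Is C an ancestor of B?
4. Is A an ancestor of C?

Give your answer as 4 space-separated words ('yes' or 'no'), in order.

Answer: yes no no yes

Derivation:
After op 1 (commit): HEAD=main@B [main=B]
After op 2 (branch): HEAD=main@B [main=B work=B]
After op 3 (merge): HEAD=main@C [main=C work=B]
After op 4 (branch): HEAD=main@C [main=C topic=C work=B]
After op 5 (checkout): HEAD=topic@C [main=C topic=C work=B]
After op 6 (commit): HEAD=topic@D [main=C topic=D work=B]
After op 7 (reset): HEAD=topic@A [main=C topic=A work=B]
After op 8 (branch): HEAD=topic@A [dev=A main=C topic=A work=B]
After op 9 (checkout): HEAD=work@B [dev=A main=C topic=A work=B]
ancestors(D) = {A,B,C,D}; A in? yes
ancestors(A) = {A}; C in? no
ancestors(B) = {A,B}; C in? no
ancestors(C) = {A,B,C}; A in? yes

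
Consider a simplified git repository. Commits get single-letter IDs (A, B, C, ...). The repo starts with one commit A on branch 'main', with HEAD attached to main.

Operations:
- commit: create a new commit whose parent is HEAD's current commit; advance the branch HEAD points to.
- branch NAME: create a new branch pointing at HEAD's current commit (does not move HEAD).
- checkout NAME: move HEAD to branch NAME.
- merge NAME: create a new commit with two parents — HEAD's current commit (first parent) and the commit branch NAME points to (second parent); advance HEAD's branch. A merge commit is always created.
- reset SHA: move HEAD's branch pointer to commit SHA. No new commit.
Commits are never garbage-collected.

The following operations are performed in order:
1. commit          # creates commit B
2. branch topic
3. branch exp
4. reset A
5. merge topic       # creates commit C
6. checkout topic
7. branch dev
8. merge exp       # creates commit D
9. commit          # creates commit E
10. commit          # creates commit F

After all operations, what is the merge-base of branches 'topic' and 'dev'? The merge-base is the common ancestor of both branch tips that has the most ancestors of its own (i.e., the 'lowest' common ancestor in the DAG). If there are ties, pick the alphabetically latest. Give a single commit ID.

After op 1 (commit): HEAD=main@B [main=B]
After op 2 (branch): HEAD=main@B [main=B topic=B]
After op 3 (branch): HEAD=main@B [exp=B main=B topic=B]
After op 4 (reset): HEAD=main@A [exp=B main=A topic=B]
After op 5 (merge): HEAD=main@C [exp=B main=C topic=B]
After op 6 (checkout): HEAD=topic@B [exp=B main=C topic=B]
After op 7 (branch): HEAD=topic@B [dev=B exp=B main=C topic=B]
After op 8 (merge): HEAD=topic@D [dev=B exp=B main=C topic=D]
After op 9 (commit): HEAD=topic@E [dev=B exp=B main=C topic=E]
After op 10 (commit): HEAD=topic@F [dev=B exp=B main=C topic=F]
ancestors(topic=F): ['A', 'B', 'D', 'E', 'F']
ancestors(dev=B): ['A', 'B']
common: ['A', 'B']

Answer: B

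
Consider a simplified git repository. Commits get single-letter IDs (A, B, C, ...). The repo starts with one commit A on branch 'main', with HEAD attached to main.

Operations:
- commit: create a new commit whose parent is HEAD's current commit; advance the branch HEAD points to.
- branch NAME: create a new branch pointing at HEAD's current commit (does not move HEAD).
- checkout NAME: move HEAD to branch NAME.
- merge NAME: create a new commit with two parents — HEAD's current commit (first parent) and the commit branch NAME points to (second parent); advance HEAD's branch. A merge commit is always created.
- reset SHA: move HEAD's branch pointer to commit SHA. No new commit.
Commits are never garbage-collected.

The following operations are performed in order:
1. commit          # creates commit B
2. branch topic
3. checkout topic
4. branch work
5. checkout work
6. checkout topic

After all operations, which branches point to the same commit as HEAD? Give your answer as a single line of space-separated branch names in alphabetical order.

After op 1 (commit): HEAD=main@B [main=B]
After op 2 (branch): HEAD=main@B [main=B topic=B]
After op 3 (checkout): HEAD=topic@B [main=B topic=B]
After op 4 (branch): HEAD=topic@B [main=B topic=B work=B]
After op 5 (checkout): HEAD=work@B [main=B topic=B work=B]
After op 6 (checkout): HEAD=topic@B [main=B topic=B work=B]

Answer: main topic work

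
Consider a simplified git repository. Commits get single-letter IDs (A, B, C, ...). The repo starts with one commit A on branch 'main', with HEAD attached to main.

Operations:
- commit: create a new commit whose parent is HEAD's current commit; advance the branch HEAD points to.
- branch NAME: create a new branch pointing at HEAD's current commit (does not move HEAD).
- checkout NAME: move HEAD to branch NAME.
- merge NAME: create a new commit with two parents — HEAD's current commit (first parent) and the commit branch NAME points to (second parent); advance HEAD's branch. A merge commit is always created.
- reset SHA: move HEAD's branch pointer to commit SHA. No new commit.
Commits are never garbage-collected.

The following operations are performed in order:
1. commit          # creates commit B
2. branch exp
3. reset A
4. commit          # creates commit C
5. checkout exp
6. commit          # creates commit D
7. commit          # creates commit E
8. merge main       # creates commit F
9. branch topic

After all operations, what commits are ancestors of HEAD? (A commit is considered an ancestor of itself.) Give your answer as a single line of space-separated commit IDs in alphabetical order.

After op 1 (commit): HEAD=main@B [main=B]
After op 2 (branch): HEAD=main@B [exp=B main=B]
After op 3 (reset): HEAD=main@A [exp=B main=A]
After op 4 (commit): HEAD=main@C [exp=B main=C]
After op 5 (checkout): HEAD=exp@B [exp=B main=C]
After op 6 (commit): HEAD=exp@D [exp=D main=C]
After op 7 (commit): HEAD=exp@E [exp=E main=C]
After op 8 (merge): HEAD=exp@F [exp=F main=C]
After op 9 (branch): HEAD=exp@F [exp=F main=C topic=F]

Answer: A B C D E F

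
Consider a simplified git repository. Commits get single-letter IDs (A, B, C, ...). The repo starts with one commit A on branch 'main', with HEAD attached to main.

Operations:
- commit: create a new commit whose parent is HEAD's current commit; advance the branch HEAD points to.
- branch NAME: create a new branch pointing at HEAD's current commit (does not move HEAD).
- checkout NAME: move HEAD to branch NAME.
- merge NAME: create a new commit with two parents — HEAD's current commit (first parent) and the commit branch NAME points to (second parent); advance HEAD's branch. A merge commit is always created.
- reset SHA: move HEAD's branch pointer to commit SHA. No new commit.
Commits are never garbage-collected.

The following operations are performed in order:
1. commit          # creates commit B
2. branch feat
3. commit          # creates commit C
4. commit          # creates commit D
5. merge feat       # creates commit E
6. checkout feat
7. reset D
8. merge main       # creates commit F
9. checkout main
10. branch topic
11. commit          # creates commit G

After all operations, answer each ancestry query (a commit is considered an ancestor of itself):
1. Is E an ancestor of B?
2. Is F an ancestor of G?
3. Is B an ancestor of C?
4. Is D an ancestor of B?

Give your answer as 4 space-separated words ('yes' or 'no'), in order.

Answer: no no yes no

Derivation:
After op 1 (commit): HEAD=main@B [main=B]
After op 2 (branch): HEAD=main@B [feat=B main=B]
After op 3 (commit): HEAD=main@C [feat=B main=C]
After op 4 (commit): HEAD=main@D [feat=B main=D]
After op 5 (merge): HEAD=main@E [feat=B main=E]
After op 6 (checkout): HEAD=feat@B [feat=B main=E]
After op 7 (reset): HEAD=feat@D [feat=D main=E]
After op 8 (merge): HEAD=feat@F [feat=F main=E]
After op 9 (checkout): HEAD=main@E [feat=F main=E]
After op 10 (branch): HEAD=main@E [feat=F main=E topic=E]
After op 11 (commit): HEAD=main@G [feat=F main=G topic=E]
ancestors(B) = {A,B}; E in? no
ancestors(G) = {A,B,C,D,E,G}; F in? no
ancestors(C) = {A,B,C}; B in? yes
ancestors(B) = {A,B}; D in? no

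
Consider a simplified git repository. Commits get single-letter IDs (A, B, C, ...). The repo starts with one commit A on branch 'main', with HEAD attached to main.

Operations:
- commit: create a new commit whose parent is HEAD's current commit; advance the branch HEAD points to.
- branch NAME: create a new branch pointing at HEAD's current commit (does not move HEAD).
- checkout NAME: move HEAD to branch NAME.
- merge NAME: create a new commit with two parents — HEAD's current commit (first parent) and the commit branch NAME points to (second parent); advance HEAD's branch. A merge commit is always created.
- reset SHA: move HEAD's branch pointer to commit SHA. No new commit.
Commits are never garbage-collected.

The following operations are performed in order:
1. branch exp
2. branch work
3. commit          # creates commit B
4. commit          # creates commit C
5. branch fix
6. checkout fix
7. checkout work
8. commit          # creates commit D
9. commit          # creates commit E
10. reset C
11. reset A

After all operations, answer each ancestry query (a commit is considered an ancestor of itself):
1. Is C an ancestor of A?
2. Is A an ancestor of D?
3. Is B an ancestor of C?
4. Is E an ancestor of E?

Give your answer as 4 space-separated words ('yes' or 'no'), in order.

Answer: no yes yes yes

Derivation:
After op 1 (branch): HEAD=main@A [exp=A main=A]
After op 2 (branch): HEAD=main@A [exp=A main=A work=A]
After op 3 (commit): HEAD=main@B [exp=A main=B work=A]
After op 4 (commit): HEAD=main@C [exp=A main=C work=A]
After op 5 (branch): HEAD=main@C [exp=A fix=C main=C work=A]
After op 6 (checkout): HEAD=fix@C [exp=A fix=C main=C work=A]
After op 7 (checkout): HEAD=work@A [exp=A fix=C main=C work=A]
After op 8 (commit): HEAD=work@D [exp=A fix=C main=C work=D]
After op 9 (commit): HEAD=work@E [exp=A fix=C main=C work=E]
After op 10 (reset): HEAD=work@C [exp=A fix=C main=C work=C]
After op 11 (reset): HEAD=work@A [exp=A fix=C main=C work=A]
ancestors(A) = {A}; C in? no
ancestors(D) = {A,D}; A in? yes
ancestors(C) = {A,B,C}; B in? yes
ancestors(E) = {A,D,E}; E in? yes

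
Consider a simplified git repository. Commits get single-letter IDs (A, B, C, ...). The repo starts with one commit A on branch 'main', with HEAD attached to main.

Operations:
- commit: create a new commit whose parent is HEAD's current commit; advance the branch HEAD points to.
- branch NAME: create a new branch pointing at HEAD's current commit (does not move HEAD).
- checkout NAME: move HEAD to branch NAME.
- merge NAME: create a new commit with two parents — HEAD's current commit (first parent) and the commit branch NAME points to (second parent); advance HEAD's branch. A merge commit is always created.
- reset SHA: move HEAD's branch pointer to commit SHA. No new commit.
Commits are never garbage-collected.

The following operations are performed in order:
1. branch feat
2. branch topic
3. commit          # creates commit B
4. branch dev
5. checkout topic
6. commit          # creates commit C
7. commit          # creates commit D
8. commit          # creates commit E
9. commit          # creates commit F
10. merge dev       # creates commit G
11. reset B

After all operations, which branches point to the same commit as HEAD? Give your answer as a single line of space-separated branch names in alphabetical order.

After op 1 (branch): HEAD=main@A [feat=A main=A]
After op 2 (branch): HEAD=main@A [feat=A main=A topic=A]
After op 3 (commit): HEAD=main@B [feat=A main=B topic=A]
After op 4 (branch): HEAD=main@B [dev=B feat=A main=B topic=A]
After op 5 (checkout): HEAD=topic@A [dev=B feat=A main=B topic=A]
After op 6 (commit): HEAD=topic@C [dev=B feat=A main=B topic=C]
After op 7 (commit): HEAD=topic@D [dev=B feat=A main=B topic=D]
After op 8 (commit): HEAD=topic@E [dev=B feat=A main=B topic=E]
After op 9 (commit): HEAD=topic@F [dev=B feat=A main=B topic=F]
After op 10 (merge): HEAD=topic@G [dev=B feat=A main=B topic=G]
After op 11 (reset): HEAD=topic@B [dev=B feat=A main=B topic=B]

Answer: dev main topic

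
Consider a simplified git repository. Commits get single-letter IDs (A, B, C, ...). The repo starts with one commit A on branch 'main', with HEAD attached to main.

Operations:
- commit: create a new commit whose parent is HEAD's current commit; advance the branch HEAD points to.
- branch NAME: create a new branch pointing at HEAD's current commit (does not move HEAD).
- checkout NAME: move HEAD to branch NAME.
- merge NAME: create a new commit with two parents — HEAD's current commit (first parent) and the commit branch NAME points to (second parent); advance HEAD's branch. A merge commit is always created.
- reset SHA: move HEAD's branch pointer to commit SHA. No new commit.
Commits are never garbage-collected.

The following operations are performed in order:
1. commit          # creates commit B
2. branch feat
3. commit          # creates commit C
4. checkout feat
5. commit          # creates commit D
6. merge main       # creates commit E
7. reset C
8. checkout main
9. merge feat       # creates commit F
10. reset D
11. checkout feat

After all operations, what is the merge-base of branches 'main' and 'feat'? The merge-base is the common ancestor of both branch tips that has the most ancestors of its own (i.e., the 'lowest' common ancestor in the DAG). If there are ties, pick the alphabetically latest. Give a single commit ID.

After op 1 (commit): HEAD=main@B [main=B]
After op 2 (branch): HEAD=main@B [feat=B main=B]
After op 3 (commit): HEAD=main@C [feat=B main=C]
After op 4 (checkout): HEAD=feat@B [feat=B main=C]
After op 5 (commit): HEAD=feat@D [feat=D main=C]
After op 6 (merge): HEAD=feat@E [feat=E main=C]
After op 7 (reset): HEAD=feat@C [feat=C main=C]
After op 8 (checkout): HEAD=main@C [feat=C main=C]
After op 9 (merge): HEAD=main@F [feat=C main=F]
After op 10 (reset): HEAD=main@D [feat=C main=D]
After op 11 (checkout): HEAD=feat@C [feat=C main=D]
ancestors(main=D): ['A', 'B', 'D']
ancestors(feat=C): ['A', 'B', 'C']
common: ['A', 'B']

Answer: B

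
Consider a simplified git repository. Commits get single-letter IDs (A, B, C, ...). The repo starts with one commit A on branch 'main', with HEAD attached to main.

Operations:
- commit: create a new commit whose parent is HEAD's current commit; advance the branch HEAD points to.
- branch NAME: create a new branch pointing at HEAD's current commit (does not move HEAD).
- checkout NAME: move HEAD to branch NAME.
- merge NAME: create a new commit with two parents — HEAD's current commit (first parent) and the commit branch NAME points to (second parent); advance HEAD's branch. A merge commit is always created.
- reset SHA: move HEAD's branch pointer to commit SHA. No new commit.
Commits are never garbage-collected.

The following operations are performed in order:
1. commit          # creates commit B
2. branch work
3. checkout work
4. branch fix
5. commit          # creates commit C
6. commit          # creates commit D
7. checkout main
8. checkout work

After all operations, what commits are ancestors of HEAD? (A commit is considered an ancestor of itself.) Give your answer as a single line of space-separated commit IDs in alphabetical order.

Answer: A B C D

Derivation:
After op 1 (commit): HEAD=main@B [main=B]
After op 2 (branch): HEAD=main@B [main=B work=B]
After op 3 (checkout): HEAD=work@B [main=B work=B]
After op 4 (branch): HEAD=work@B [fix=B main=B work=B]
After op 5 (commit): HEAD=work@C [fix=B main=B work=C]
After op 6 (commit): HEAD=work@D [fix=B main=B work=D]
After op 7 (checkout): HEAD=main@B [fix=B main=B work=D]
After op 8 (checkout): HEAD=work@D [fix=B main=B work=D]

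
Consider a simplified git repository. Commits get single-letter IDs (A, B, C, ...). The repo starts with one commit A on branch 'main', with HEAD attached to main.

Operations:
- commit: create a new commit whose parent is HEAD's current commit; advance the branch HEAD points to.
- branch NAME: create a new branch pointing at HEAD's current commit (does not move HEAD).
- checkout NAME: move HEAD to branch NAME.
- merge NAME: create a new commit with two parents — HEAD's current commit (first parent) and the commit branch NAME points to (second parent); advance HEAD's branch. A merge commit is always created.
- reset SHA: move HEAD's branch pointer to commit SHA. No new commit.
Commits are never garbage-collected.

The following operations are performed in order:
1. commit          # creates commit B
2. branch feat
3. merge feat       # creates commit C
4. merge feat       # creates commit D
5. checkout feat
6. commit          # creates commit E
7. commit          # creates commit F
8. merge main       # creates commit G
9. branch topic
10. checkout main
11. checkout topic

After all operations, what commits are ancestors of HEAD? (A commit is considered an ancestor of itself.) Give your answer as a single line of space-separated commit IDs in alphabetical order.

Answer: A B C D E F G

Derivation:
After op 1 (commit): HEAD=main@B [main=B]
After op 2 (branch): HEAD=main@B [feat=B main=B]
After op 3 (merge): HEAD=main@C [feat=B main=C]
After op 4 (merge): HEAD=main@D [feat=B main=D]
After op 5 (checkout): HEAD=feat@B [feat=B main=D]
After op 6 (commit): HEAD=feat@E [feat=E main=D]
After op 7 (commit): HEAD=feat@F [feat=F main=D]
After op 8 (merge): HEAD=feat@G [feat=G main=D]
After op 9 (branch): HEAD=feat@G [feat=G main=D topic=G]
After op 10 (checkout): HEAD=main@D [feat=G main=D topic=G]
After op 11 (checkout): HEAD=topic@G [feat=G main=D topic=G]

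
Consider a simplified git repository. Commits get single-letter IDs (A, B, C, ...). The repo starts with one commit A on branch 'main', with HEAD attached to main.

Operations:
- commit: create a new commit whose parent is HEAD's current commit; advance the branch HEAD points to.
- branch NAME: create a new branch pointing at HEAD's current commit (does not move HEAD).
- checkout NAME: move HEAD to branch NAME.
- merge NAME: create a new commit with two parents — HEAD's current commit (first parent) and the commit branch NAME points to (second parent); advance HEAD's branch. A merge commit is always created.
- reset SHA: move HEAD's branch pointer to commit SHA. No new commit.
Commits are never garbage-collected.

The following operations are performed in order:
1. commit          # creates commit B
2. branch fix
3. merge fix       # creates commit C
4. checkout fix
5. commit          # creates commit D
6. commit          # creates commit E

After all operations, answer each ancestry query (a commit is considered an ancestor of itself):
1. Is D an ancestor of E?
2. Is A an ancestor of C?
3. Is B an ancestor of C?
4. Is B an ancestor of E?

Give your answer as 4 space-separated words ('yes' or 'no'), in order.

Answer: yes yes yes yes

Derivation:
After op 1 (commit): HEAD=main@B [main=B]
After op 2 (branch): HEAD=main@B [fix=B main=B]
After op 3 (merge): HEAD=main@C [fix=B main=C]
After op 4 (checkout): HEAD=fix@B [fix=B main=C]
After op 5 (commit): HEAD=fix@D [fix=D main=C]
After op 6 (commit): HEAD=fix@E [fix=E main=C]
ancestors(E) = {A,B,D,E}; D in? yes
ancestors(C) = {A,B,C}; A in? yes
ancestors(C) = {A,B,C}; B in? yes
ancestors(E) = {A,B,D,E}; B in? yes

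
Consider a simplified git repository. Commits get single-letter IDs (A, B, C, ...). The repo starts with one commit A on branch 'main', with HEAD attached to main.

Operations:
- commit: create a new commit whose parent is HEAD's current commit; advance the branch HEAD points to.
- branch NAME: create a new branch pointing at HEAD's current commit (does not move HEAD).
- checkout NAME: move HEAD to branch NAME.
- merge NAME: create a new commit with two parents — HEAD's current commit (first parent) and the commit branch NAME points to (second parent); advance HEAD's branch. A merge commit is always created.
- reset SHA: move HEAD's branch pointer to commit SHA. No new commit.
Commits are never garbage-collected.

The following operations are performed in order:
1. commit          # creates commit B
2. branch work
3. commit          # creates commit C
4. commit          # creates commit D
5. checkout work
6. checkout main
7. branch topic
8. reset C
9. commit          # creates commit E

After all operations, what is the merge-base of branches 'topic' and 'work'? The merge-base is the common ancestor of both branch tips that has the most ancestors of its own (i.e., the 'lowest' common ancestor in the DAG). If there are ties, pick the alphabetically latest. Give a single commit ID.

After op 1 (commit): HEAD=main@B [main=B]
After op 2 (branch): HEAD=main@B [main=B work=B]
After op 3 (commit): HEAD=main@C [main=C work=B]
After op 4 (commit): HEAD=main@D [main=D work=B]
After op 5 (checkout): HEAD=work@B [main=D work=B]
After op 6 (checkout): HEAD=main@D [main=D work=B]
After op 7 (branch): HEAD=main@D [main=D topic=D work=B]
After op 8 (reset): HEAD=main@C [main=C topic=D work=B]
After op 9 (commit): HEAD=main@E [main=E topic=D work=B]
ancestors(topic=D): ['A', 'B', 'C', 'D']
ancestors(work=B): ['A', 'B']
common: ['A', 'B']

Answer: B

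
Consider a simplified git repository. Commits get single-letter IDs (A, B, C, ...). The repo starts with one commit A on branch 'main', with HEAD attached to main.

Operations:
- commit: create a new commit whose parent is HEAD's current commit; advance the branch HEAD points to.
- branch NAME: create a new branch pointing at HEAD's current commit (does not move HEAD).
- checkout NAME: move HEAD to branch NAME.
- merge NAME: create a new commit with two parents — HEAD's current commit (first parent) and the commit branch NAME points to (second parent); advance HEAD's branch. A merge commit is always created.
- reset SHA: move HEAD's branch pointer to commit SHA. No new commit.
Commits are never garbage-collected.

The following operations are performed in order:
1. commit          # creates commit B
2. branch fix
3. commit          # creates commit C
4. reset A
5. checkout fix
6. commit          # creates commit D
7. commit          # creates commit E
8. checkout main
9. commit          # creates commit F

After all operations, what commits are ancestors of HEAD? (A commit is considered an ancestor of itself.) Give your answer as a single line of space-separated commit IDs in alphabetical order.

Answer: A F

Derivation:
After op 1 (commit): HEAD=main@B [main=B]
After op 2 (branch): HEAD=main@B [fix=B main=B]
After op 3 (commit): HEAD=main@C [fix=B main=C]
After op 4 (reset): HEAD=main@A [fix=B main=A]
After op 5 (checkout): HEAD=fix@B [fix=B main=A]
After op 6 (commit): HEAD=fix@D [fix=D main=A]
After op 7 (commit): HEAD=fix@E [fix=E main=A]
After op 8 (checkout): HEAD=main@A [fix=E main=A]
After op 9 (commit): HEAD=main@F [fix=E main=F]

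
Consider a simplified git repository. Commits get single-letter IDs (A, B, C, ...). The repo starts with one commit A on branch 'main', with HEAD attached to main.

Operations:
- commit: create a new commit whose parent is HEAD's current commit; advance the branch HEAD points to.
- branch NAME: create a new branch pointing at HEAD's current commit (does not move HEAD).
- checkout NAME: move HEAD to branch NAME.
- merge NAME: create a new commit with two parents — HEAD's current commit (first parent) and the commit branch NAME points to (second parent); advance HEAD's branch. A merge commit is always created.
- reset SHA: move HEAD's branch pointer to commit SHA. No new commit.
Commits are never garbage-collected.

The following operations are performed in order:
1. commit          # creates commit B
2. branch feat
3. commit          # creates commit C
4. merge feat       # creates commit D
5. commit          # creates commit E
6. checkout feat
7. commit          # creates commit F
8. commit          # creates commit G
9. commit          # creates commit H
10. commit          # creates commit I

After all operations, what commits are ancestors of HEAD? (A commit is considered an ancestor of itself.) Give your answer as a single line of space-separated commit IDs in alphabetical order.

Answer: A B F G H I

Derivation:
After op 1 (commit): HEAD=main@B [main=B]
After op 2 (branch): HEAD=main@B [feat=B main=B]
After op 3 (commit): HEAD=main@C [feat=B main=C]
After op 4 (merge): HEAD=main@D [feat=B main=D]
After op 5 (commit): HEAD=main@E [feat=B main=E]
After op 6 (checkout): HEAD=feat@B [feat=B main=E]
After op 7 (commit): HEAD=feat@F [feat=F main=E]
After op 8 (commit): HEAD=feat@G [feat=G main=E]
After op 9 (commit): HEAD=feat@H [feat=H main=E]
After op 10 (commit): HEAD=feat@I [feat=I main=E]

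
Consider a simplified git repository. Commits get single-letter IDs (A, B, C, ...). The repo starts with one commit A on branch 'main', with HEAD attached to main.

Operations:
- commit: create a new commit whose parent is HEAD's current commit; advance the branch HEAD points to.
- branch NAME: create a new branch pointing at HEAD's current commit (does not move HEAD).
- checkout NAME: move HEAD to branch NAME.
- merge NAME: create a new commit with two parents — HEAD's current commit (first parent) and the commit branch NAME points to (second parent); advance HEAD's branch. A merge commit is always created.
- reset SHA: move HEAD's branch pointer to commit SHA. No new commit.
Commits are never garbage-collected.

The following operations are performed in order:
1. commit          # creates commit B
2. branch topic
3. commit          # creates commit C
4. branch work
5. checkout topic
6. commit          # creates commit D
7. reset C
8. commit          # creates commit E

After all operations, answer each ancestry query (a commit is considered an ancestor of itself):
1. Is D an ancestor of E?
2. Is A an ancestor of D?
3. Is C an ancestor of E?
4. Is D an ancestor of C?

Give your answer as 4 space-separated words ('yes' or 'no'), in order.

Answer: no yes yes no

Derivation:
After op 1 (commit): HEAD=main@B [main=B]
After op 2 (branch): HEAD=main@B [main=B topic=B]
After op 3 (commit): HEAD=main@C [main=C topic=B]
After op 4 (branch): HEAD=main@C [main=C topic=B work=C]
After op 5 (checkout): HEAD=topic@B [main=C topic=B work=C]
After op 6 (commit): HEAD=topic@D [main=C topic=D work=C]
After op 7 (reset): HEAD=topic@C [main=C topic=C work=C]
After op 8 (commit): HEAD=topic@E [main=C topic=E work=C]
ancestors(E) = {A,B,C,E}; D in? no
ancestors(D) = {A,B,D}; A in? yes
ancestors(E) = {A,B,C,E}; C in? yes
ancestors(C) = {A,B,C}; D in? no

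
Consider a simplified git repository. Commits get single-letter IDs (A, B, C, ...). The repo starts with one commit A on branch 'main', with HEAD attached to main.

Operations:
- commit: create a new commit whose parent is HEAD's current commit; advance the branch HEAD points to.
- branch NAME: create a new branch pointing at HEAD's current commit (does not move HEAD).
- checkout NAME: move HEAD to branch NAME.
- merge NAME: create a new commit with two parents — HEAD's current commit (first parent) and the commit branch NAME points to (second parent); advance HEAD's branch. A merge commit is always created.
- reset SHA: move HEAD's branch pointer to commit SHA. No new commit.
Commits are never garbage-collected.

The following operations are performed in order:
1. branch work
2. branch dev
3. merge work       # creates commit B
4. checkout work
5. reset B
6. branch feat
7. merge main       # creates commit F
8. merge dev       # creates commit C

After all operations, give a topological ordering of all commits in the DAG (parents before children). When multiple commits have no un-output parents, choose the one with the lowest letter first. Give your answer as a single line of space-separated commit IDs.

After op 1 (branch): HEAD=main@A [main=A work=A]
After op 2 (branch): HEAD=main@A [dev=A main=A work=A]
After op 3 (merge): HEAD=main@B [dev=A main=B work=A]
After op 4 (checkout): HEAD=work@A [dev=A main=B work=A]
After op 5 (reset): HEAD=work@B [dev=A main=B work=B]
After op 6 (branch): HEAD=work@B [dev=A feat=B main=B work=B]
After op 7 (merge): HEAD=work@F [dev=A feat=B main=B work=F]
After op 8 (merge): HEAD=work@C [dev=A feat=B main=B work=C]
commit A: parents=[]
commit B: parents=['A', 'A']
commit C: parents=['F', 'A']
commit F: parents=['B', 'B']

Answer: A B F C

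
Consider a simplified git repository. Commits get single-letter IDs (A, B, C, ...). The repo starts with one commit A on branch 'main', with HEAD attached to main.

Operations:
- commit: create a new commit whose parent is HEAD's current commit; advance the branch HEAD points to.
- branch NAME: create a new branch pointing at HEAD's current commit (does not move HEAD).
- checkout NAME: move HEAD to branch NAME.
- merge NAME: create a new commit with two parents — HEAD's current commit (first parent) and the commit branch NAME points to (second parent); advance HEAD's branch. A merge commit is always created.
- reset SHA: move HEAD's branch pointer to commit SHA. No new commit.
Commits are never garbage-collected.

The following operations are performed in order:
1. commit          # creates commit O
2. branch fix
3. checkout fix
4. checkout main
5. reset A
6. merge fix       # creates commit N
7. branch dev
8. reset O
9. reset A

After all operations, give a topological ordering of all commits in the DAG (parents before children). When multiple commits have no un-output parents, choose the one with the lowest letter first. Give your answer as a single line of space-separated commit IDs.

After op 1 (commit): HEAD=main@O [main=O]
After op 2 (branch): HEAD=main@O [fix=O main=O]
After op 3 (checkout): HEAD=fix@O [fix=O main=O]
After op 4 (checkout): HEAD=main@O [fix=O main=O]
After op 5 (reset): HEAD=main@A [fix=O main=A]
After op 6 (merge): HEAD=main@N [fix=O main=N]
After op 7 (branch): HEAD=main@N [dev=N fix=O main=N]
After op 8 (reset): HEAD=main@O [dev=N fix=O main=O]
After op 9 (reset): HEAD=main@A [dev=N fix=O main=A]
commit A: parents=[]
commit N: parents=['A', 'O']
commit O: parents=['A']

Answer: A O N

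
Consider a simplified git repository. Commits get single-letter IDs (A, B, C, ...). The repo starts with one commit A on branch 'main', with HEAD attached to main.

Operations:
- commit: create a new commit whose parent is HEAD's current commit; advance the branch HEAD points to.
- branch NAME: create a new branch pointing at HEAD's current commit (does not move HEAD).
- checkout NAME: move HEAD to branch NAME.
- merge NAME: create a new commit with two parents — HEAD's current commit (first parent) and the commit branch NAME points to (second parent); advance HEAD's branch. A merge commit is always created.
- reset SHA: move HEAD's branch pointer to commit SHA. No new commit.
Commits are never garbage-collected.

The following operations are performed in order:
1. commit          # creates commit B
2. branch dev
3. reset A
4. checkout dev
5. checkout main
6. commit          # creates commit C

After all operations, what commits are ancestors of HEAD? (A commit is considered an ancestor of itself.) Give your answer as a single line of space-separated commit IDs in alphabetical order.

Answer: A C

Derivation:
After op 1 (commit): HEAD=main@B [main=B]
After op 2 (branch): HEAD=main@B [dev=B main=B]
After op 3 (reset): HEAD=main@A [dev=B main=A]
After op 4 (checkout): HEAD=dev@B [dev=B main=A]
After op 5 (checkout): HEAD=main@A [dev=B main=A]
After op 6 (commit): HEAD=main@C [dev=B main=C]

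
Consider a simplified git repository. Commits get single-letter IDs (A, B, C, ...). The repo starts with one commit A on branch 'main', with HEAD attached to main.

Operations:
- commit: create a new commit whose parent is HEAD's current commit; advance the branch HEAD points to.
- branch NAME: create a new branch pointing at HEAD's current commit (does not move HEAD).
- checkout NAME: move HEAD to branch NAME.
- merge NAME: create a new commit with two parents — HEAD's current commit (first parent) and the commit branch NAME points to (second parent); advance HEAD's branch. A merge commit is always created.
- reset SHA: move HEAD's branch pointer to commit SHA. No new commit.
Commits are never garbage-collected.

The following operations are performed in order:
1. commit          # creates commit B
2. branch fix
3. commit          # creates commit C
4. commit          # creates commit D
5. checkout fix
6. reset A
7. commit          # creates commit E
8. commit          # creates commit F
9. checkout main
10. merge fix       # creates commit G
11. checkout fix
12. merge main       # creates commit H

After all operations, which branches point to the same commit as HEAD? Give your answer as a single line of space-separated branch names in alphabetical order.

Answer: fix

Derivation:
After op 1 (commit): HEAD=main@B [main=B]
After op 2 (branch): HEAD=main@B [fix=B main=B]
After op 3 (commit): HEAD=main@C [fix=B main=C]
After op 4 (commit): HEAD=main@D [fix=B main=D]
After op 5 (checkout): HEAD=fix@B [fix=B main=D]
After op 6 (reset): HEAD=fix@A [fix=A main=D]
After op 7 (commit): HEAD=fix@E [fix=E main=D]
After op 8 (commit): HEAD=fix@F [fix=F main=D]
After op 9 (checkout): HEAD=main@D [fix=F main=D]
After op 10 (merge): HEAD=main@G [fix=F main=G]
After op 11 (checkout): HEAD=fix@F [fix=F main=G]
After op 12 (merge): HEAD=fix@H [fix=H main=G]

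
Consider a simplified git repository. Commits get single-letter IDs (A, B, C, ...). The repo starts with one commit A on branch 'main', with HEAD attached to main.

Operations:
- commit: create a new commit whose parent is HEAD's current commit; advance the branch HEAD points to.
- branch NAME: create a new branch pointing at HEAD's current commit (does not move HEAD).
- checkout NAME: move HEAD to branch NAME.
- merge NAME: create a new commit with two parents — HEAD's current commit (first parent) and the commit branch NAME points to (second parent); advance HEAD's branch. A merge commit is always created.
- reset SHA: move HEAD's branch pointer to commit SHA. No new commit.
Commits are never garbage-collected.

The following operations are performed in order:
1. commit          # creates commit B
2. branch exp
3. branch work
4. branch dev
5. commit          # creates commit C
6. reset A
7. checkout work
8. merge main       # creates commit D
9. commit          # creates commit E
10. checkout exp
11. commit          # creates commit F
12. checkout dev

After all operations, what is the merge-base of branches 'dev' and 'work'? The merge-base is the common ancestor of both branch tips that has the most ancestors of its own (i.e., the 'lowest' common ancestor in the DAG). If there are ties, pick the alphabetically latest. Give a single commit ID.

After op 1 (commit): HEAD=main@B [main=B]
After op 2 (branch): HEAD=main@B [exp=B main=B]
After op 3 (branch): HEAD=main@B [exp=B main=B work=B]
After op 4 (branch): HEAD=main@B [dev=B exp=B main=B work=B]
After op 5 (commit): HEAD=main@C [dev=B exp=B main=C work=B]
After op 6 (reset): HEAD=main@A [dev=B exp=B main=A work=B]
After op 7 (checkout): HEAD=work@B [dev=B exp=B main=A work=B]
After op 8 (merge): HEAD=work@D [dev=B exp=B main=A work=D]
After op 9 (commit): HEAD=work@E [dev=B exp=B main=A work=E]
After op 10 (checkout): HEAD=exp@B [dev=B exp=B main=A work=E]
After op 11 (commit): HEAD=exp@F [dev=B exp=F main=A work=E]
After op 12 (checkout): HEAD=dev@B [dev=B exp=F main=A work=E]
ancestors(dev=B): ['A', 'B']
ancestors(work=E): ['A', 'B', 'D', 'E']
common: ['A', 'B']

Answer: B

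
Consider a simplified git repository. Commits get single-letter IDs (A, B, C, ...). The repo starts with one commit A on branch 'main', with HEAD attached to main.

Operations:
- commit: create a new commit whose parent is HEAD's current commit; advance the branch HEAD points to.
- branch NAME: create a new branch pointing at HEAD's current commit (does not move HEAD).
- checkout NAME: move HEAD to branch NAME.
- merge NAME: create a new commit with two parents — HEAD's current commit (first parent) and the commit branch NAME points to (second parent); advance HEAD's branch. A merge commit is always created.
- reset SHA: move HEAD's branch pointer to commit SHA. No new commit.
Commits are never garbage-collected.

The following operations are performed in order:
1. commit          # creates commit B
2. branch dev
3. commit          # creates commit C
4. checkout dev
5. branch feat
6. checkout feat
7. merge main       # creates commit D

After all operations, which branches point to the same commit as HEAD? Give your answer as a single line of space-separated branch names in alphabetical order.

Answer: feat

Derivation:
After op 1 (commit): HEAD=main@B [main=B]
After op 2 (branch): HEAD=main@B [dev=B main=B]
After op 3 (commit): HEAD=main@C [dev=B main=C]
After op 4 (checkout): HEAD=dev@B [dev=B main=C]
After op 5 (branch): HEAD=dev@B [dev=B feat=B main=C]
After op 6 (checkout): HEAD=feat@B [dev=B feat=B main=C]
After op 7 (merge): HEAD=feat@D [dev=B feat=D main=C]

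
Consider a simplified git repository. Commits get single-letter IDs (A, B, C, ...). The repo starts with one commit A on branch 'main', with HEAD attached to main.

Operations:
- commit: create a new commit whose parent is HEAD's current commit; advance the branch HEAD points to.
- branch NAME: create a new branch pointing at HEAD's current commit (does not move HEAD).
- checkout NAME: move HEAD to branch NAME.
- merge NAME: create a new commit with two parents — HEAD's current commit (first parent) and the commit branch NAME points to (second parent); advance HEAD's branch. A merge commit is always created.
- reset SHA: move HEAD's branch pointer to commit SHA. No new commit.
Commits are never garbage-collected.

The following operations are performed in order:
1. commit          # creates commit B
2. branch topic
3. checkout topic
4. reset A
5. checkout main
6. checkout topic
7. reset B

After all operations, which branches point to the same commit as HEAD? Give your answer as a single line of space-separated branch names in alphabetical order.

Answer: main topic

Derivation:
After op 1 (commit): HEAD=main@B [main=B]
After op 2 (branch): HEAD=main@B [main=B topic=B]
After op 3 (checkout): HEAD=topic@B [main=B topic=B]
After op 4 (reset): HEAD=topic@A [main=B topic=A]
After op 5 (checkout): HEAD=main@B [main=B topic=A]
After op 6 (checkout): HEAD=topic@A [main=B topic=A]
After op 7 (reset): HEAD=topic@B [main=B topic=B]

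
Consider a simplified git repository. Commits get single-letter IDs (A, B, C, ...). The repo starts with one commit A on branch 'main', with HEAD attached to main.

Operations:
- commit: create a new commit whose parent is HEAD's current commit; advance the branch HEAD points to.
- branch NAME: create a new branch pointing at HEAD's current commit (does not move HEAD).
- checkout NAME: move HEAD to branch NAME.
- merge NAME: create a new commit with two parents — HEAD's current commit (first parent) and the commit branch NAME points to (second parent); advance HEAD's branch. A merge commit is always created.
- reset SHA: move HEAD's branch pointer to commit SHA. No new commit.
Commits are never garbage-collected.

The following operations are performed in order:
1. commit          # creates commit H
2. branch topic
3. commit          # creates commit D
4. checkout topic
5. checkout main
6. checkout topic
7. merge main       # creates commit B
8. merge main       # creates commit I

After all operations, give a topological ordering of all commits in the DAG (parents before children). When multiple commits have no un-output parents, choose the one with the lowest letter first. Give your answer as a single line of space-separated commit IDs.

After op 1 (commit): HEAD=main@H [main=H]
After op 2 (branch): HEAD=main@H [main=H topic=H]
After op 3 (commit): HEAD=main@D [main=D topic=H]
After op 4 (checkout): HEAD=topic@H [main=D topic=H]
After op 5 (checkout): HEAD=main@D [main=D topic=H]
After op 6 (checkout): HEAD=topic@H [main=D topic=H]
After op 7 (merge): HEAD=topic@B [main=D topic=B]
After op 8 (merge): HEAD=topic@I [main=D topic=I]
commit A: parents=[]
commit B: parents=['H', 'D']
commit D: parents=['H']
commit H: parents=['A']
commit I: parents=['B', 'D']

Answer: A H D B I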